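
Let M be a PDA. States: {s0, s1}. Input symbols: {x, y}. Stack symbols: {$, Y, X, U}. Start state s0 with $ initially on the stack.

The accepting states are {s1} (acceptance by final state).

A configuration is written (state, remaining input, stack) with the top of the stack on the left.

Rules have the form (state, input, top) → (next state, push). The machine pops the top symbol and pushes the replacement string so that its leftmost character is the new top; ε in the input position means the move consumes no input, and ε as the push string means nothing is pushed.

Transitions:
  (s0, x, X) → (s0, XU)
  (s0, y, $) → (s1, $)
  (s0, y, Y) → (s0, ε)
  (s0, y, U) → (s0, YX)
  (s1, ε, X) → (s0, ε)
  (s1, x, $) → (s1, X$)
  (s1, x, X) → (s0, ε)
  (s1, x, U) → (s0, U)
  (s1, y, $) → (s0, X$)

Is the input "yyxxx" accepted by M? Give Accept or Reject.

Reject

No computation consumes all input and reaches a final state.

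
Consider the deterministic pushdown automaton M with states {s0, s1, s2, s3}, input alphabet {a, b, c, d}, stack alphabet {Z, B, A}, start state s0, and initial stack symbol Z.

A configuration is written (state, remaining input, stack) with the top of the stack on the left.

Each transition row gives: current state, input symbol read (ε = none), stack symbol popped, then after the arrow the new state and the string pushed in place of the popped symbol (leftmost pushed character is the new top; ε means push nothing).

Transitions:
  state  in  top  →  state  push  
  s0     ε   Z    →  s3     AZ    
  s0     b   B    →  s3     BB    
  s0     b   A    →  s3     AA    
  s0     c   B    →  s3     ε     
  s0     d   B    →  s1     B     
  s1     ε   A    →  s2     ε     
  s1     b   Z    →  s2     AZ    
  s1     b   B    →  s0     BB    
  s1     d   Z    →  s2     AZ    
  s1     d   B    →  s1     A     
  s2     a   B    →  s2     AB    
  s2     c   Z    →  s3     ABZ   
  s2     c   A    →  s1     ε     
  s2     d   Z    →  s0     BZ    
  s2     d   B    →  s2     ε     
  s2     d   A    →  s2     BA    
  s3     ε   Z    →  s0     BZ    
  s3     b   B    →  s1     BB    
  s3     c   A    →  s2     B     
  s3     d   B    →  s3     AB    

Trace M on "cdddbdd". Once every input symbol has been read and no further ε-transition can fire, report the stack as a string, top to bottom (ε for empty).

(s0, cdddbdd, Z) ⊢ (s3, cdddbdd, AZ) ⊢ (s2, dddbdd, BZ) ⊢ (s2, ddbdd, Z) ⊢ (s0, dbdd, BZ) ⊢ (s1, bdd, BZ) ⊢ (s0, dd, BBZ) ⊢ (s1, d, BBZ) ⊢ (s1, ε, ABZ) ⊢ (s2, ε, BZ)
All input consumed in state s2 with stack BZ.

BZ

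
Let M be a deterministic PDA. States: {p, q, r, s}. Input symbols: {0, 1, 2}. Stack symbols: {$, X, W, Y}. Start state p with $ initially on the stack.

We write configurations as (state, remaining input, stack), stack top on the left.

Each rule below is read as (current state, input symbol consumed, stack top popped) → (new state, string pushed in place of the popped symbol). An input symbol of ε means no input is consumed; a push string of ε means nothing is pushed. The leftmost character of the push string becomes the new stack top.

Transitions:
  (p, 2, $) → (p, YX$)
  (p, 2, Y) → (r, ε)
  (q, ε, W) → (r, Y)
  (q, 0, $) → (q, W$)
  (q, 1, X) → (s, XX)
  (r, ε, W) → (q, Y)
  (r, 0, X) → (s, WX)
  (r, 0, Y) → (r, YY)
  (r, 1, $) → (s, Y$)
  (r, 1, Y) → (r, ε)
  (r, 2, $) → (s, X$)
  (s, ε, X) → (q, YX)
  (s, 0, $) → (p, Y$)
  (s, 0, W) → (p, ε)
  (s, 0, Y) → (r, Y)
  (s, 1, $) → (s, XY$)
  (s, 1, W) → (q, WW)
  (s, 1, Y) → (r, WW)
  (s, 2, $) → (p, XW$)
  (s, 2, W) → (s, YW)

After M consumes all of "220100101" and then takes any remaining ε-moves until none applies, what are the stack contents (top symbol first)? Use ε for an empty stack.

YYWX$

(p, 220100101, $)
  read 2, top $: go to p, push YX$ → (p, 20100101, YX$)
  read 2, top Y: go to r, push ε → (r, 0100101, X$)
  read 0, top X: go to s, push WX → (s, 100101, WX$)
  read 1, top W: go to q, push WW → (q, 00101, WWX$)
  ε-move, top W: go to r, push Y → (r, 00101, YWX$)
  read 0, top Y: go to r, push YY → (r, 0101, YYWX$)
  read 0, top Y: go to r, push YY → (r, 101, YYYWX$)
  read 1, top Y: go to r, push ε → (r, 01, YYWX$)
  read 0, top Y: go to r, push YY → (r, 1, YYYWX$)
  read 1, top Y: go to r, push ε → (r, ε, YYWX$)
All input consumed in state r with stack YYWX$.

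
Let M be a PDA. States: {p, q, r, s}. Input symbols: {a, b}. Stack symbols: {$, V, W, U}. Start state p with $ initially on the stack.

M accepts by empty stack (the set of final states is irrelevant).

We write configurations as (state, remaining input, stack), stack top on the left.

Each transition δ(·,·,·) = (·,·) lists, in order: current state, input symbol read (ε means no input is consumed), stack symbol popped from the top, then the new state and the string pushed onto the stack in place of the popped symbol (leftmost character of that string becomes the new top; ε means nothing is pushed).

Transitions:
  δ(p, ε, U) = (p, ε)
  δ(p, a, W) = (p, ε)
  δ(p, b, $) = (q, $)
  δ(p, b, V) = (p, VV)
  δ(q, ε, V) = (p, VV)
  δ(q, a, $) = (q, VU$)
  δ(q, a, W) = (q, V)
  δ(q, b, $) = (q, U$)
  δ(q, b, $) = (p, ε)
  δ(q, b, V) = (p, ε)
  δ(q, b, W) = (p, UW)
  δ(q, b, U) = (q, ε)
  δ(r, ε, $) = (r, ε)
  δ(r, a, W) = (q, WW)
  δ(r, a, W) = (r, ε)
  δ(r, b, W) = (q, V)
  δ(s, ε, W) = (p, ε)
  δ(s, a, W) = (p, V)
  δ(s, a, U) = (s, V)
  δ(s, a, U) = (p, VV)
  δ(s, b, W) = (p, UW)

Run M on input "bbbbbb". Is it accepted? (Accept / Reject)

One accepting computation: (p, bbbbbb, $) ⊢ (q, bbbbb, $) ⊢ (q, bbbb, U$) ⊢ (q, bbb, $) ⊢ (q, bb, U$) ⊢ (q, b, $) ⊢ (p, ε, ε)
All input consumed and the stack is empty.

Accept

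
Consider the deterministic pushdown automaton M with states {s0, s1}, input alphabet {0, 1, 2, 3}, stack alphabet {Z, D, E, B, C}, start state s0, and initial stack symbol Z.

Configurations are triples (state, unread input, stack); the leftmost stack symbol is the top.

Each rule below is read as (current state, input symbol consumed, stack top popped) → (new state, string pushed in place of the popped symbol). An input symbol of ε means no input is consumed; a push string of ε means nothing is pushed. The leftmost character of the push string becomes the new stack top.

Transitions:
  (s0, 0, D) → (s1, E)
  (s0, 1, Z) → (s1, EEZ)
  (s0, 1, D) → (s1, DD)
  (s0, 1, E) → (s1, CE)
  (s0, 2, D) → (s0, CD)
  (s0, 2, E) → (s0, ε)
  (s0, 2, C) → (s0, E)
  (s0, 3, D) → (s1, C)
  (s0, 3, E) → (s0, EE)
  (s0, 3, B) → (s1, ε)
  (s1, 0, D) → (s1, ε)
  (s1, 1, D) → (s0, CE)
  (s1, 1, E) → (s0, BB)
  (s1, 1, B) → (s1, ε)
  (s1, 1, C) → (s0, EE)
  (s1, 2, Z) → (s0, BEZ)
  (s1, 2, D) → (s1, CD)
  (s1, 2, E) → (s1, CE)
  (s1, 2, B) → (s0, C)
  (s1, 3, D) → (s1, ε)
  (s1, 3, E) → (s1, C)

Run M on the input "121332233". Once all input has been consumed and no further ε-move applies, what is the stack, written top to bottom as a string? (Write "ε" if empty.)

EEEEEEZ

(s0, 121332233, Z) ⊢ (s1, 21332233, EEZ) ⊢ (s1, 1332233, CEEZ) ⊢ (s0, 332233, EEEEZ) ⊢ (s0, 32233, EEEEEZ) ⊢ (s0, 2233, EEEEEEZ) ⊢ (s0, 233, EEEEEZ) ⊢ (s0, 33, EEEEZ) ⊢ (s0, 3, EEEEEZ) ⊢ (s0, ε, EEEEEEZ)
All input consumed in state s0 with stack EEEEEEZ.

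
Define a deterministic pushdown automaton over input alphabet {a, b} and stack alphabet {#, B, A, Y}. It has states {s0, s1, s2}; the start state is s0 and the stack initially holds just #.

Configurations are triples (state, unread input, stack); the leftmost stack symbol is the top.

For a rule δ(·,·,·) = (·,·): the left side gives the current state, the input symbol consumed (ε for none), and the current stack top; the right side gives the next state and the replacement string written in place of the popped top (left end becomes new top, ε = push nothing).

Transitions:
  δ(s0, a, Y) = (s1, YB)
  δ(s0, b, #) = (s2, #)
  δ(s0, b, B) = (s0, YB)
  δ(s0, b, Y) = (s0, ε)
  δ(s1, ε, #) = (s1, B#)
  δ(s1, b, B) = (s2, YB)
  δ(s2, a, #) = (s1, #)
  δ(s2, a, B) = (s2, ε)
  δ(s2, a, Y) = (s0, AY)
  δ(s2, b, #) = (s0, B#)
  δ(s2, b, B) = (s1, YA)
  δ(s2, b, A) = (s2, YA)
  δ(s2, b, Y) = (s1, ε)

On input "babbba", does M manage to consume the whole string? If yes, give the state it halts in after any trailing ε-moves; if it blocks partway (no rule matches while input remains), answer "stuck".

(s0, babbba, #) ⊢ (s2, abbba, #) ⊢ (s1, bbba, #) ⊢ (s1, bbba, B#) ⊢ (s2, bba, YB#) ⊢ (s1, ba, B#) ⊢ (s2, a, YB#) ⊢ (s0, ε, AYB#)
All input consumed; M is in state s0.

s0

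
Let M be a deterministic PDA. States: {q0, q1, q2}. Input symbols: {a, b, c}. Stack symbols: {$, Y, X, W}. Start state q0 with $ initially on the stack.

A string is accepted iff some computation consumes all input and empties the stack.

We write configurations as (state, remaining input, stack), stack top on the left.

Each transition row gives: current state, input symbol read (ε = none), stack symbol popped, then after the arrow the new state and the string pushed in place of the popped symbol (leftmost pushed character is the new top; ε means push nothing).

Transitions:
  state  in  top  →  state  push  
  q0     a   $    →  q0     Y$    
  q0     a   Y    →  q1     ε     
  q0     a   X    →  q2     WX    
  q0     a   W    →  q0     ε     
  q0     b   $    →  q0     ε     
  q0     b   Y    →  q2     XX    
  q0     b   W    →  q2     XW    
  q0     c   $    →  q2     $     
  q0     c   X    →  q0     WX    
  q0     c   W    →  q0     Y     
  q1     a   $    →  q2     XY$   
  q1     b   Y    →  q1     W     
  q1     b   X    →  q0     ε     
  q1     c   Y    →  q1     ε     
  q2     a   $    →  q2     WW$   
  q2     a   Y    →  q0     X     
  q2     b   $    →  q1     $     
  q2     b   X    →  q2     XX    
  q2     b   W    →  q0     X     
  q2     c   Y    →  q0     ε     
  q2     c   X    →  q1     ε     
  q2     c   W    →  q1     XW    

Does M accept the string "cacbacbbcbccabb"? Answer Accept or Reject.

(q0, cacbacbbcbccabb, $)
  read c, top $: go to q2, push $ → (q2, acbacbbcbccabb, $)
  read a, top $: go to q2, push WW$ → (q2, cbacbbcbccabb, WW$)
  read c, top W: go to q1, push XW → (q1, bacbbcbccabb, XWW$)
  read b, top X: go to q0, push ε → (q0, acbbcbccabb, WW$)
  read a, top W: go to q0, push ε → (q0, cbbcbccabb, W$)
  read c, top W: go to q0, push Y → (q0, bbcbccabb, Y$)
  read b, top Y: go to q2, push XX → (q2, bcbccabb, XX$)
  read b, top X: go to q2, push XX → (q2, cbccabb, XXX$)
  read c, top X: go to q1, push ε → (q1, bccabb, XX$)
  read b, top X: go to q0, push ε → (q0, ccabb, X$)
  read c, top X: go to q0, push WX → (q0, cabb, WX$)
  read c, top W: go to q0, push Y → (q0, abb, YX$)
  read a, top Y: go to q1, push ε → (q1, bb, X$)
  read b, top X: go to q0, push ε → (q0, b, $)
  read b, top $: go to q0, push ε → (q0, ε, ε)
All input consumed and the stack is empty.

Accept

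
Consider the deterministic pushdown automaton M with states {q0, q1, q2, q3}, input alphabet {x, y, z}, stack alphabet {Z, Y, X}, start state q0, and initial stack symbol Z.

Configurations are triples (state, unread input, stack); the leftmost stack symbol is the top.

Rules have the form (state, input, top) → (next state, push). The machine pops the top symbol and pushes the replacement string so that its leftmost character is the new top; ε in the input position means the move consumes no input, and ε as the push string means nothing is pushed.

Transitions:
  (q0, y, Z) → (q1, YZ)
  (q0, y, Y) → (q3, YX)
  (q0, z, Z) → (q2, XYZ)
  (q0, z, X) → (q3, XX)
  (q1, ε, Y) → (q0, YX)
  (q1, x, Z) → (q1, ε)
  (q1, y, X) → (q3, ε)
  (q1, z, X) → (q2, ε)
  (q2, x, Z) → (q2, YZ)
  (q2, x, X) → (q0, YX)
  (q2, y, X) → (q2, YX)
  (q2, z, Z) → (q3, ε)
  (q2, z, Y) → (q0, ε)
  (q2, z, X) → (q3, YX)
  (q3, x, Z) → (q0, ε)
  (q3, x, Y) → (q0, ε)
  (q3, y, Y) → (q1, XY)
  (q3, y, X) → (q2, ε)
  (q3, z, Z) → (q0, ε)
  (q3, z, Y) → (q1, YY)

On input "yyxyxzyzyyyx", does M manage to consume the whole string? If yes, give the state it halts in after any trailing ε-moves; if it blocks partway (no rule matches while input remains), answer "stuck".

stuck

(q0, yyxyxzyzyyyx, Z)
  read y, top Z: go to q1, push YZ → (q1, yxyxzyzyyyx, YZ)
  ε-move, top Y: go to q0, push YX → (q0, yxyxzyzyyyx, YXZ)
  read y, top Y: go to q3, push YX → (q3, xyxzyzyyyx, YXXZ)
  read x, top Y: go to q0, push ε → (q0, yxzyzyyyx, XXZ)
No transition for (q0, y, top X); M blocks with input yxzyzyyyx remaining.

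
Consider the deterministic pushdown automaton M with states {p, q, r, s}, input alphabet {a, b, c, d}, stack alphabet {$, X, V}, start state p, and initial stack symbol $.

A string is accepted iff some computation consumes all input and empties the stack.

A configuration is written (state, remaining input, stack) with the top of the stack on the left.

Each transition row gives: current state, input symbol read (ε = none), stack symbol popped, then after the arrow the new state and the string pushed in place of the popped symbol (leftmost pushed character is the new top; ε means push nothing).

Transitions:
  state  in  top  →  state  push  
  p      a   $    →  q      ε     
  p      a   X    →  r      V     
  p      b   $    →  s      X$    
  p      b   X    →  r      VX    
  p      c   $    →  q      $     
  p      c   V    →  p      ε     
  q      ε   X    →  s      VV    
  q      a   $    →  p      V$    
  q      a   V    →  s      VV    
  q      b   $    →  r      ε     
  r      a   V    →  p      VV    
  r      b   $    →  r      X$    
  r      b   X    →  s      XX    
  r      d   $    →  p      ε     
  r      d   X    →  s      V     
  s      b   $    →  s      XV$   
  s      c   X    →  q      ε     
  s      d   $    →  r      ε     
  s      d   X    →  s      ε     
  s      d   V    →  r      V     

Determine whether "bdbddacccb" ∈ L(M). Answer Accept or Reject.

(p, bdbddacccb, $)
  read b, top $: go to s, push X$ → (s, dbddacccb, X$)
  read d, top X: go to s, push ε → (s, bddacccb, $)
  read b, top $: go to s, push XV$ → (s, ddacccb, XV$)
  read d, top X: go to s, push ε → (s, dacccb, V$)
  read d, top V: go to r, push V → (r, acccb, V$)
  read a, top V: go to p, push VV → (p, cccb, VV$)
  read c, top V: go to p, push ε → (p, ccb, V$)
  read c, top V: go to p, push ε → (p, cb, $)
  read c, top $: go to q, push $ → (q, b, $)
  read b, top $: go to r, push ε → (r, ε, ε)
All input consumed and the stack is empty.

Accept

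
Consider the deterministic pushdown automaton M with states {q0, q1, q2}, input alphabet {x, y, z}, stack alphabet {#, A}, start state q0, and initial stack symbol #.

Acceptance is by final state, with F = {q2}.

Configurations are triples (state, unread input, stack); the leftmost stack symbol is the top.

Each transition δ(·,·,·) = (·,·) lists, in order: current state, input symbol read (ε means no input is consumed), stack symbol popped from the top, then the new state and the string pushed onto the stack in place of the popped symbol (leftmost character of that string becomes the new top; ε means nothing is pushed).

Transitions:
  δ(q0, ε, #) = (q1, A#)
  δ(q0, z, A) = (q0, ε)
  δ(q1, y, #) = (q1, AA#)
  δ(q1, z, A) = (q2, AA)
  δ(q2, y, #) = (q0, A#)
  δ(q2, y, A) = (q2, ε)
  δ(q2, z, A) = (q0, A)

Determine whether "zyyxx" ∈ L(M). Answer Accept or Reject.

Reject

(q0, zyyxx, #) ⊢ (q1, zyyxx, A#) ⊢ (q2, yyxx, AA#) ⊢ (q2, yxx, A#) ⊢ (q2, xx, #)
No transition applies at (q2, xx, #); input not fully consumed.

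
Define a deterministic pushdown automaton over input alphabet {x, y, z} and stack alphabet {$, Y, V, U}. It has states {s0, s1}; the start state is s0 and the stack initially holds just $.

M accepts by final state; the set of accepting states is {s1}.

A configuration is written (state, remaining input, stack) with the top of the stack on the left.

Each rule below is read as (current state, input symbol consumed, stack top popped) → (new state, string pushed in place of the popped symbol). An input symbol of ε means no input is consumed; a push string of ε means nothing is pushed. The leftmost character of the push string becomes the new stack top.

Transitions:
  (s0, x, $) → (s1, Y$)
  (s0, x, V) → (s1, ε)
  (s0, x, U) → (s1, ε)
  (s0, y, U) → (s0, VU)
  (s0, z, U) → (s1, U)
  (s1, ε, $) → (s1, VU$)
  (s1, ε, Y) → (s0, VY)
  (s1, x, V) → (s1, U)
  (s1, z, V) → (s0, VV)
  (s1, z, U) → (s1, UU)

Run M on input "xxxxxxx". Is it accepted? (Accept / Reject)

Accept

(s0, xxxxxxx, $) ⊢ (s1, xxxxxx, Y$) ⊢ (s0, xxxxxx, VY$) ⊢ (s1, xxxxx, Y$) ⊢ (s0, xxxxx, VY$) ⊢ (s1, xxxx, Y$) ⊢ (s0, xxxx, VY$) ⊢ (s1, xxx, Y$) ⊢ (s0, xxx, VY$) ⊢ (s1, xx, Y$) ⊢ (s0, xx, VY$) ⊢ (s1, x, Y$) ⊢ (s0, x, VY$) ⊢ (s1, ε, Y$)
All input consumed; state s1 ∈ F.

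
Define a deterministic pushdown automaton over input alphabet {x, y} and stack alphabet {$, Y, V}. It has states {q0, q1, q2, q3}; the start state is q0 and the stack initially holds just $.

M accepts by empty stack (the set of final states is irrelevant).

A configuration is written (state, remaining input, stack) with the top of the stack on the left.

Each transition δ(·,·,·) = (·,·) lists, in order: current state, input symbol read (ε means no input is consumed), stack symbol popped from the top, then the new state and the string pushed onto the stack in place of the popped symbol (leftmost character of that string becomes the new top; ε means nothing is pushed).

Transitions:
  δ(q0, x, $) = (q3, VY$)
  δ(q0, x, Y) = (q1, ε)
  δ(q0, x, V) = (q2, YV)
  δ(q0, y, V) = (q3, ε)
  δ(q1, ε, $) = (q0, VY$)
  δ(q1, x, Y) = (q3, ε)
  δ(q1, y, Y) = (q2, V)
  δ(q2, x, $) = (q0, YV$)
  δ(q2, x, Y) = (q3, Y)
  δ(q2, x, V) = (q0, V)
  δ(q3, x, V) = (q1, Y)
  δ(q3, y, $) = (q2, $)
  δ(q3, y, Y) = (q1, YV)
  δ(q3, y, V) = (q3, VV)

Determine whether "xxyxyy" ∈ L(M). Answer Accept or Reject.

(q0, xxyxyy, $)
  read x, top $: go to q3, push VY$ → (q3, xyxyy, VY$)
  read x, top V: go to q1, push Y → (q1, yxyy, YY$)
  read y, top Y: go to q2, push V → (q2, xyy, VY$)
  read x, top V: go to q0, push V → (q0, yy, VY$)
  read y, top V: go to q3, push ε → (q3, y, Y$)
  read y, top Y: go to q1, push YV → (q1, ε, YV$)
All input consumed; stack is YV$, not empty, and no further ε-move applies.

Reject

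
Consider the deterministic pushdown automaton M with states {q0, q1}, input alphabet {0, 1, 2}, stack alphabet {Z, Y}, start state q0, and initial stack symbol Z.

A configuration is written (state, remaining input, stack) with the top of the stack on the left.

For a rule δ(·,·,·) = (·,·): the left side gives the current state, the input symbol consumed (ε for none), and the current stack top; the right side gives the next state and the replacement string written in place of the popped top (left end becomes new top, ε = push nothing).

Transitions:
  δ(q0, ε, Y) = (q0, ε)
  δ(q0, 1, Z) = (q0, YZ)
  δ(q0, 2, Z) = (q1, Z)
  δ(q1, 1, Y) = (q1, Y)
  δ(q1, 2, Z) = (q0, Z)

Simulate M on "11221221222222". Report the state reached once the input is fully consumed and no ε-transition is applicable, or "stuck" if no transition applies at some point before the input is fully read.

(q0, 11221221222222, Z)
  read 1, top Z: go to q0, push YZ → (q0, 1221221222222, YZ)
  ε-move, top Y: go to q0, push ε → (q0, 1221221222222, Z)
  read 1, top Z: go to q0, push YZ → (q0, 221221222222, YZ)
  ε-move, top Y: go to q0, push ε → (q0, 221221222222, Z)
  read 2, top Z: go to q1, push Z → (q1, 21221222222, Z)
  read 2, top Z: go to q0, push Z → (q0, 1221222222, Z)
  read 1, top Z: go to q0, push YZ → (q0, 221222222, YZ)
  ε-move, top Y: go to q0, push ε → (q0, 221222222, Z)
  read 2, top Z: go to q1, push Z → (q1, 21222222, Z)
  read 2, top Z: go to q0, push Z → (q0, 1222222, Z)
  read 1, top Z: go to q0, push YZ → (q0, 222222, YZ)
  ε-move, top Y: go to q0, push ε → (q0, 222222, Z)
  read 2, top Z: go to q1, push Z → (q1, 22222, Z)
  read 2, top Z: go to q0, push Z → (q0, 2222, Z)
  read 2, top Z: go to q1, push Z → (q1, 222, Z)
  read 2, top Z: go to q0, push Z → (q0, 22, Z)
  read 2, top Z: go to q1, push Z → (q1, 2, Z)
  read 2, top Z: go to q0, push Z → (q0, ε, Z)
All input consumed; M is in state q0.

q0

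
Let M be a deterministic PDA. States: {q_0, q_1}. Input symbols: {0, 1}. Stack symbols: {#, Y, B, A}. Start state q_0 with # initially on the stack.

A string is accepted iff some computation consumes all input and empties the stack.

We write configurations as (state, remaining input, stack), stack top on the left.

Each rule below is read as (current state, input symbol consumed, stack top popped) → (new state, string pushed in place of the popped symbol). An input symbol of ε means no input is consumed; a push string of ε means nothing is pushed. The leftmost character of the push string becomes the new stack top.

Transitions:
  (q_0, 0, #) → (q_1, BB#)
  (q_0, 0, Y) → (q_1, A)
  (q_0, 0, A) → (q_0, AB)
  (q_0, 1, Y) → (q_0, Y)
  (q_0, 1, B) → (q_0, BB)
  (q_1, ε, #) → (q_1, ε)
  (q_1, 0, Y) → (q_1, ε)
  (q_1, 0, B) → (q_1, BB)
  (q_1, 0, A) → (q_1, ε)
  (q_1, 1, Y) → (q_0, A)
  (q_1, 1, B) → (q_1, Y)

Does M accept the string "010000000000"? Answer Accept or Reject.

Reject

(q_0, 010000000000, #)
  read 0, top #: go to q_1, push BB# → (q_1, 10000000000, BB#)
  read 1, top B: go to q_1, push Y → (q_1, 0000000000, YB#)
  read 0, top Y: go to q_1, push ε → (q_1, 000000000, B#)
  read 0, top B: go to q_1, push BB → (q_1, 00000000, BB#)
  read 0, top B: go to q_1, push BB → (q_1, 0000000, BBB#)
  read 0, top B: go to q_1, push BB → (q_1, 000000, BBBB#)
  read 0, top B: go to q_1, push BB → (q_1, 00000, BBBBB#)
  read 0, top B: go to q_1, push BB → (q_1, 0000, BBBBBB#)
  read 0, top B: go to q_1, push BB → (q_1, 000, BBBBBBB#)
  read 0, top B: go to q_1, push BB → (q_1, 00, BBBBBBBB#)
  read 0, top B: go to q_1, push BB → (q_1, 0, BBBBBBBBB#)
  read 0, top B: go to q_1, push BB → (q_1, ε, BBBBBBBBBB#)
All input consumed; stack is BBBBBBBBBB#, not empty, and no further ε-move applies.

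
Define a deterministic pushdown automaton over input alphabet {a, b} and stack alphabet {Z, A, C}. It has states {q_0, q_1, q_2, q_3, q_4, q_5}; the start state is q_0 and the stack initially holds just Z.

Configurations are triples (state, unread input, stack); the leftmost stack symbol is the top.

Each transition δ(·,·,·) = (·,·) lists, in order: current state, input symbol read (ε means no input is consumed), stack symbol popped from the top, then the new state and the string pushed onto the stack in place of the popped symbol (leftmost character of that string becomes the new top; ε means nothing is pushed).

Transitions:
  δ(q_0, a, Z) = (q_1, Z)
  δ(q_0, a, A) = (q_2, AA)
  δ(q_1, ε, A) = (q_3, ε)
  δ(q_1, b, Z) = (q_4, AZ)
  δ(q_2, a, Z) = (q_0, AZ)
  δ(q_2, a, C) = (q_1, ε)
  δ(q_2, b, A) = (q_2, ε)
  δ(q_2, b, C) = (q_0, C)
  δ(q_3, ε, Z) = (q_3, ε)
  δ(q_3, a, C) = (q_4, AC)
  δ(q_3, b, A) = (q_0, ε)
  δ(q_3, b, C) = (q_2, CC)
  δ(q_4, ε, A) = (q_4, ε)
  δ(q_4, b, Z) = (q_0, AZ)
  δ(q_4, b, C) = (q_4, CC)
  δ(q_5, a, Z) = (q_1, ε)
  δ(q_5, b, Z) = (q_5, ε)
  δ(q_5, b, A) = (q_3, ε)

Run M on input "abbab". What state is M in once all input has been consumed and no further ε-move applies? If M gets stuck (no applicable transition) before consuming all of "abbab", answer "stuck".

q_2

(q_0, abbab, Z)
  read a, top Z: go to q_1, push Z → (q_1, bbab, Z)
  read b, top Z: go to q_4, push AZ → (q_4, bab, AZ)
  ε-move, top A: go to q_4, push ε → (q_4, bab, Z)
  read b, top Z: go to q_0, push AZ → (q_0, ab, AZ)
  read a, top A: go to q_2, push AA → (q_2, b, AAZ)
  read b, top A: go to q_2, push ε → (q_2, ε, AZ)
All input consumed; M is in state q_2.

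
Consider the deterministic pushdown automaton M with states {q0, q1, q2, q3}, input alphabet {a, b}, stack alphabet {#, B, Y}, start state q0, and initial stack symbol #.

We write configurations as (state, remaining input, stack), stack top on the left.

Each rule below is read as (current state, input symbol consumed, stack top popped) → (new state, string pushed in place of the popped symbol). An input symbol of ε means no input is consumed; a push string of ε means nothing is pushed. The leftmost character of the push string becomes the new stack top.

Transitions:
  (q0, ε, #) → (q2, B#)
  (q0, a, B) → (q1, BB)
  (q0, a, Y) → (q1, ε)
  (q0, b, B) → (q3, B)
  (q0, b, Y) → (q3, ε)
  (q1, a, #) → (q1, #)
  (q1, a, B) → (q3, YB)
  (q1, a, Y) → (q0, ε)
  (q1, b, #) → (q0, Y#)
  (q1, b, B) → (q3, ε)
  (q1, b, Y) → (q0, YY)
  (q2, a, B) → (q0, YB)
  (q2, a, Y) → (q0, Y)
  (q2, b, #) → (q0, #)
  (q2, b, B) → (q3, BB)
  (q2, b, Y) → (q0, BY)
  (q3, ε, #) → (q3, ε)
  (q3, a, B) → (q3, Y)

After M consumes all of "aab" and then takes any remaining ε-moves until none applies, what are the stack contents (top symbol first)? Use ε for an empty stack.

(q0, aab, #)
  ε-move, top #: go to q2, push B# → (q2, aab, B#)
  read a, top B: go to q0, push YB → (q0, ab, YB#)
  read a, top Y: go to q1, push ε → (q1, b, B#)
  read b, top B: go to q3, push ε → (q3, ε, #)
  ε-move, top #: go to q3, push ε → (q3, ε, ε)
All input consumed in state q3 with stack ε.

ε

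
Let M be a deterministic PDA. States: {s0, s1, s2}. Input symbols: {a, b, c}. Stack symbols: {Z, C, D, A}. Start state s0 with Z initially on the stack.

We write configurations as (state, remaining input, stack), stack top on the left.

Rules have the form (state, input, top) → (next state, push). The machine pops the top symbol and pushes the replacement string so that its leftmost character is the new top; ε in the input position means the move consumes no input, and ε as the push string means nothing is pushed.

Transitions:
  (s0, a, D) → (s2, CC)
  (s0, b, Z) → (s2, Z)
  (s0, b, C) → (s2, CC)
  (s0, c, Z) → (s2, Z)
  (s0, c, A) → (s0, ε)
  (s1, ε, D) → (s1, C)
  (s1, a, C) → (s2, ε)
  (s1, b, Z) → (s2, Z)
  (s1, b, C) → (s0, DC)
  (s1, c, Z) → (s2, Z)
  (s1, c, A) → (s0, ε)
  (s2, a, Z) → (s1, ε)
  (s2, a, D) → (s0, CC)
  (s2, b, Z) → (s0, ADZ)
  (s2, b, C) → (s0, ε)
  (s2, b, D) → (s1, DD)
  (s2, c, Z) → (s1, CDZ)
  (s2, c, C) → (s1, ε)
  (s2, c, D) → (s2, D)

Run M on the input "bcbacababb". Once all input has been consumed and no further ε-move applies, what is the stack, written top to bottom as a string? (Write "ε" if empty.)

CCZ

(s0, bcbacababb, Z)
  read b, top Z: go to s2, push Z → (s2, cbacababb, Z)
  read c, top Z: go to s1, push CDZ → (s1, bacababb, CDZ)
  read b, top C: go to s0, push DC → (s0, acababb, DCDZ)
  read a, top D: go to s2, push CC → (s2, cababb, CCCDZ)
  read c, top C: go to s1, push ε → (s1, ababb, CCDZ)
  read a, top C: go to s2, push ε → (s2, babb, CDZ)
  read b, top C: go to s0, push ε → (s0, abb, DZ)
  read a, top D: go to s2, push CC → (s2, bb, CCZ)
  read b, top C: go to s0, push ε → (s0, b, CZ)
  read b, top C: go to s2, push CC → (s2, ε, CCZ)
All input consumed in state s2 with stack CCZ.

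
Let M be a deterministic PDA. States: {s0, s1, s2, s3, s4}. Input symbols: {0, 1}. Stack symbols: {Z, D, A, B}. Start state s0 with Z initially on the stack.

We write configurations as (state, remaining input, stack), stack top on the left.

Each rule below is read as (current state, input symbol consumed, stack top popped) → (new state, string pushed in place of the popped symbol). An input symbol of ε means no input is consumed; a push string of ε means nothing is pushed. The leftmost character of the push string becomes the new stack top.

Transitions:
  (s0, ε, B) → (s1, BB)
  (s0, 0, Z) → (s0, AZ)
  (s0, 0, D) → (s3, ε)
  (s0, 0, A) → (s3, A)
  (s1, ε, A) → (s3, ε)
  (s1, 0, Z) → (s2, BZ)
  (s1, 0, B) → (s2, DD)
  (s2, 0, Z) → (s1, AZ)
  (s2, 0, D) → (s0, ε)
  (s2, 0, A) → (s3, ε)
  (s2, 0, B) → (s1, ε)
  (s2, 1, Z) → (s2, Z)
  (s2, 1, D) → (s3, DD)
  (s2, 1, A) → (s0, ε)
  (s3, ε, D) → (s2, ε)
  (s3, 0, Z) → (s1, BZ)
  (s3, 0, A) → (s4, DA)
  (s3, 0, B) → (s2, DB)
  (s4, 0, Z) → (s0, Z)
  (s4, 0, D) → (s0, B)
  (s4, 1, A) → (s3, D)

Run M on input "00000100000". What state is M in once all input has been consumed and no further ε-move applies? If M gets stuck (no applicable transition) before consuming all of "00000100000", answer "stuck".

s2

(s0, 00000100000, Z)
  read 0, top Z: go to s0, push AZ → (s0, 0000100000, AZ)
  read 0, top A: go to s3, push A → (s3, 000100000, AZ)
  read 0, top A: go to s4, push DA → (s4, 00100000, DAZ)
  read 0, top D: go to s0, push B → (s0, 0100000, BAZ)
  ε-move, top B: go to s1, push BB → (s1, 0100000, BBAZ)
  read 0, top B: go to s2, push DD → (s2, 100000, DDBAZ)
  read 1, top D: go to s3, push DD → (s3, 00000, DDDBAZ)
  ε-move, top D: go to s2, push ε → (s2, 00000, DDBAZ)
  read 0, top D: go to s0, push ε → (s0, 0000, DBAZ)
  read 0, top D: go to s3, push ε → (s3, 000, BAZ)
  read 0, top B: go to s2, push DB → (s2, 00, DBAZ)
  read 0, top D: go to s0, push ε → (s0, 0, BAZ)
  ε-move, top B: go to s1, push BB → (s1, 0, BBAZ)
  read 0, top B: go to s2, push DD → (s2, ε, DDBAZ)
All input consumed; M is in state s2.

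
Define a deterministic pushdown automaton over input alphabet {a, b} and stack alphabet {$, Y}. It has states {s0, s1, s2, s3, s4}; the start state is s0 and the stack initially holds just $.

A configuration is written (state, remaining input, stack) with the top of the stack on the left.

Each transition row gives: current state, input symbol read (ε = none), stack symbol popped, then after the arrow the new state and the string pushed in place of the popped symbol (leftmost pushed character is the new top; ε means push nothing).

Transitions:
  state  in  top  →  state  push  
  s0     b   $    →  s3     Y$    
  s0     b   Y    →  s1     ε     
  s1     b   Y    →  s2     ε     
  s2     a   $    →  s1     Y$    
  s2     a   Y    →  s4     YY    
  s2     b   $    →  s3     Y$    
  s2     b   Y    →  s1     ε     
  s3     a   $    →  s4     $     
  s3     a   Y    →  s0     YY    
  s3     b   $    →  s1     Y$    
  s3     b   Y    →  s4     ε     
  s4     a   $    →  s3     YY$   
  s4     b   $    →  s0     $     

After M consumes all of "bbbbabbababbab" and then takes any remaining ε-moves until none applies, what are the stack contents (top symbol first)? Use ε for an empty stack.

(s0, bbbbabbababbab, $)
  read b, top $: go to s3, push Y$ → (s3, bbbabbababbab, Y$)
  read b, top Y: go to s4, push ε → (s4, bbabbababbab, $)
  read b, top $: go to s0, push $ → (s0, babbababbab, $)
  read b, top $: go to s3, push Y$ → (s3, abbababbab, Y$)
  read a, top Y: go to s0, push YY → (s0, bbababbab, YY$)
  read b, top Y: go to s1, push ε → (s1, bababbab, Y$)
  read b, top Y: go to s2, push ε → (s2, ababbab, $)
  read a, top $: go to s1, push Y$ → (s1, babbab, Y$)
  read b, top Y: go to s2, push ε → (s2, abbab, $)
  read a, top $: go to s1, push Y$ → (s1, bbab, Y$)
  read b, top Y: go to s2, push ε → (s2, bab, $)
  read b, top $: go to s3, push Y$ → (s3, ab, Y$)
  read a, top Y: go to s0, push YY → (s0, b, YY$)
  read b, top Y: go to s1, push ε → (s1, ε, Y$)
All input consumed in state s1 with stack Y$.

Y$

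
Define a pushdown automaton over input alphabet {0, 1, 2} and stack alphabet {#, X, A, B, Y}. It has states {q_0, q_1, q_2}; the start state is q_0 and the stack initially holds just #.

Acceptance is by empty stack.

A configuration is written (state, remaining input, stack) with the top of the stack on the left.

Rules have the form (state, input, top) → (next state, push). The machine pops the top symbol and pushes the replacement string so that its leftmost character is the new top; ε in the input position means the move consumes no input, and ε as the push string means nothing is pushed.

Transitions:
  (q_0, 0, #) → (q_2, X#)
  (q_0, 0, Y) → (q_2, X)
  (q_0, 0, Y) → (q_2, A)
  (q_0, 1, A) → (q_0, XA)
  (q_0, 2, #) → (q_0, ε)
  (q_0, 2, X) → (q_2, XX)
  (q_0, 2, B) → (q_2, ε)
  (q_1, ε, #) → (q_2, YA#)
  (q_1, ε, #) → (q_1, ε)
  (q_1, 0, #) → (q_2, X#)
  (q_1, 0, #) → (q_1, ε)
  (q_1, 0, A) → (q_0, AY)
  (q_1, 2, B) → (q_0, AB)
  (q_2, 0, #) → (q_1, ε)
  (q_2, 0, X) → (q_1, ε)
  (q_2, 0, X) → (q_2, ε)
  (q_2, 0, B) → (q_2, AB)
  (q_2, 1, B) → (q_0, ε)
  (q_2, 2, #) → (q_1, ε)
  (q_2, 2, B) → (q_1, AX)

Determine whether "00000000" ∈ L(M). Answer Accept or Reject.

Accept

One accepting computation: (q_0, 00000000, #) ⊢ (q_2, 0000000, X#) ⊢ (q_1, 000000, #) ⊢ (q_2, 00000, X#) ⊢ (q_1, 0000, #) ⊢ (q_2, 000, X#) ⊢ (q_1, 00, #) ⊢ (q_2, 0, X#) ⊢ (q_1, ε, #) ⊢ (q_1, ε, ε)
All input consumed and the stack is empty.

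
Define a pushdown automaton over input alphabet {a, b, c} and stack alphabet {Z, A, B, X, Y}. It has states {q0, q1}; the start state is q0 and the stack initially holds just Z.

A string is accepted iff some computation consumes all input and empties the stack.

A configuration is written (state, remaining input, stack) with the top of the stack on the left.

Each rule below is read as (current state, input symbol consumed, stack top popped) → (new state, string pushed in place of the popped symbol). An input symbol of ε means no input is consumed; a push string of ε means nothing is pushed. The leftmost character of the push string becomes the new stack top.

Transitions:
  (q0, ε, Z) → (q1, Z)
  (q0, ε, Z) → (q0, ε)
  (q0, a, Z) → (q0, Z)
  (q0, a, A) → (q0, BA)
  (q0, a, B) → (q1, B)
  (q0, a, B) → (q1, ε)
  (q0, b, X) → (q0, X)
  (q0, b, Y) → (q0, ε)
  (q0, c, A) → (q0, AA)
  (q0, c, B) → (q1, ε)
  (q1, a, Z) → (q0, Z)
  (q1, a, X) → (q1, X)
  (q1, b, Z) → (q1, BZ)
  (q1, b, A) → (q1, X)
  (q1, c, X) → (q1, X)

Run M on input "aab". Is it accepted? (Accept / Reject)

Reject

No computation consumes all input and empties the stack.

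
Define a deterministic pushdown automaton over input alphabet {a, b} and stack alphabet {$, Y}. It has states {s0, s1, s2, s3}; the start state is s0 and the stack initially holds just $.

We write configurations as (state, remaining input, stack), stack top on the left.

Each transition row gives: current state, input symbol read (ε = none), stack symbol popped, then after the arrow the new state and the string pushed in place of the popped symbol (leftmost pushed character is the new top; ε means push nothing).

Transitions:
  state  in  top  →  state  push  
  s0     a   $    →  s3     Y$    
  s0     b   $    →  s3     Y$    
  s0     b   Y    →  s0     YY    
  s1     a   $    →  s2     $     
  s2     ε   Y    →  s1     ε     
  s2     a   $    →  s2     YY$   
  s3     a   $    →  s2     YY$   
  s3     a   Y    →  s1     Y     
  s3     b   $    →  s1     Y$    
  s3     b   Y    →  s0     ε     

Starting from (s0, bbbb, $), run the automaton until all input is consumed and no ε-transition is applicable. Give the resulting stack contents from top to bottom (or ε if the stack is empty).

(s0, bbbb, $)
  read b, top $: go to s3, push Y$ → (s3, bbb, Y$)
  read b, top Y: go to s0, push ε → (s0, bb, $)
  read b, top $: go to s3, push Y$ → (s3, b, Y$)
  read b, top Y: go to s0, push ε → (s0, ε, $)
All input consumed in state s0 with stack $.

$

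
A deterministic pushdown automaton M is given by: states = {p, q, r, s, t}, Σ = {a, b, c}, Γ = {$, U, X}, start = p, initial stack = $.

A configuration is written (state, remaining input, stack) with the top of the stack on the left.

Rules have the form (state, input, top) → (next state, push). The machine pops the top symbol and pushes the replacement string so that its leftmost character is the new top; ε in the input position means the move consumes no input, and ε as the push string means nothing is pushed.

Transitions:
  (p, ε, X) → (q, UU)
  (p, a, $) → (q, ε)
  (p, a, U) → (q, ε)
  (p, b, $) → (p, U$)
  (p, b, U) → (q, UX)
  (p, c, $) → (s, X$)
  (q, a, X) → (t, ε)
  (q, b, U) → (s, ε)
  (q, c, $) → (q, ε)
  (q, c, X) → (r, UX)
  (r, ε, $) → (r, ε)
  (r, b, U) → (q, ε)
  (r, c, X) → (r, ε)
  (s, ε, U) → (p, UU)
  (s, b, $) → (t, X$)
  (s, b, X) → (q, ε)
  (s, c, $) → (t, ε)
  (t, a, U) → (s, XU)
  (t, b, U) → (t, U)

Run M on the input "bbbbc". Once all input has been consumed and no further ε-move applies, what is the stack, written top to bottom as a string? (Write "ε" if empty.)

(p, bbbbc, $) ⊢ (p, bbbc, U$) ⊢ (q, bbc, UX$) ⊢ (s, bc, X$) ⊢ (q, c, $) ⊢ (q, ε, ε)
All input consumed in state q with stack ε.

ε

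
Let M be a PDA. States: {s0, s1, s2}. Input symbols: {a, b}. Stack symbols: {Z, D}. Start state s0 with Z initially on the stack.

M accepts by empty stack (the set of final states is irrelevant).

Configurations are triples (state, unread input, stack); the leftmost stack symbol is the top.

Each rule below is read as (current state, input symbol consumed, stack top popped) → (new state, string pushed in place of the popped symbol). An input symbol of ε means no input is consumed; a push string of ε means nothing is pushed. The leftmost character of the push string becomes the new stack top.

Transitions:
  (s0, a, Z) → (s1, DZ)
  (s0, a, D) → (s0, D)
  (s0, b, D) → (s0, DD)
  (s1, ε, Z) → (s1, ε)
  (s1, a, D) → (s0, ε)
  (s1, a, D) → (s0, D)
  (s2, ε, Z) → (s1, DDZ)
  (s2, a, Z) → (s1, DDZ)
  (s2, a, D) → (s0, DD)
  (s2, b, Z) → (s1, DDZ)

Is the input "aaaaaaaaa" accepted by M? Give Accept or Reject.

Reject

No computation consumes all input and empties the stack.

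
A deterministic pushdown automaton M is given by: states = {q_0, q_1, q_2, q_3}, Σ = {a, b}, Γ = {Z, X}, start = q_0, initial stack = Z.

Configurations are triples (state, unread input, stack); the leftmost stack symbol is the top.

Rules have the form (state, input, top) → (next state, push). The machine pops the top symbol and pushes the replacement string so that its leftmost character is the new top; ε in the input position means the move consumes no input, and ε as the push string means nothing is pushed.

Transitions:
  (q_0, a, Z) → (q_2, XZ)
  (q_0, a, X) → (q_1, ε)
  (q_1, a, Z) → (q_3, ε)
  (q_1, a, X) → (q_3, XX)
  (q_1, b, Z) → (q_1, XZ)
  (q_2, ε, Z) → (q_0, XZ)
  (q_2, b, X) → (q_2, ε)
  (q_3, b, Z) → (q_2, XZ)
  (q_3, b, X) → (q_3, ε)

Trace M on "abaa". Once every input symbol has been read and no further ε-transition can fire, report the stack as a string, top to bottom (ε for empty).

ε

(q_0, abaa, Z)
  read a, top Z: go to q_2, push XZ → (q_2, baa, XZ)
  read b, top X: go to q_2, push ε → (q_2, aa, Z)
  ε-move, top Z: go to q_0, push XZ → (q_0, aa, XZ)
  read a, top X: go to q_1, push ε → (q_1, a, Z)
  read a, top Z: go to q_3, push ε → (q_3, ε, ε)
All input consumed in state q_3 with stack ε.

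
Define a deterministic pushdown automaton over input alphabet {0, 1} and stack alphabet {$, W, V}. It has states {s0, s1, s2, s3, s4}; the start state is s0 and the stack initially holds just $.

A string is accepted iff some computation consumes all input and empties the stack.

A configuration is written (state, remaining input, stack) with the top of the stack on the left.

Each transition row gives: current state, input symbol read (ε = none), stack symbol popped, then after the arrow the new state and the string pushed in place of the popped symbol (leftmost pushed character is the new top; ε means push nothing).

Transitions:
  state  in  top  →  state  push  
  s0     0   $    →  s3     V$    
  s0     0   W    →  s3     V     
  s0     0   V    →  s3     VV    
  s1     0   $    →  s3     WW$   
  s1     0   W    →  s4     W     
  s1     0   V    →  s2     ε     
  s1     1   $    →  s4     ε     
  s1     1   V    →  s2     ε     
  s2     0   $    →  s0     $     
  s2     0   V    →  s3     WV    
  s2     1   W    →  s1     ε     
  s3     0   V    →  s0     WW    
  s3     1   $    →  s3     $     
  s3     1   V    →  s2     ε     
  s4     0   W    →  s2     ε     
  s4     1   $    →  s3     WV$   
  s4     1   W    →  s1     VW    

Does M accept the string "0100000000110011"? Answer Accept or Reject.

Accept

(s0, 0100000000110011, $) ⊢ (s3, 100000000110011, V$) ⊢ (s2, 00000000110011, $) ⊢ (s0, 0000000110011, $) ⊢ (s3, 000000110011, V$) ⊢ (s0, 00000110011, WW$) ⊢ (s3, 0000110011, VW$) ⊢ (s0, 000110011, WWW$) ⊢ (s3, 00110011, VWW$) ⊢ (s0, 0110011, WWWW$) ⊢ (s3, 110011, VWWW$) ⊢ (s2, 10011, WWW$) ⊢ (s1, 0011, WW$) ⊢ (s4, 011, WW$) ⊢ (s2, 11, W$) ⊢ (s1, 1, $) ⊢ (s4, ε, ε)
All input consumed and the stack is empty.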